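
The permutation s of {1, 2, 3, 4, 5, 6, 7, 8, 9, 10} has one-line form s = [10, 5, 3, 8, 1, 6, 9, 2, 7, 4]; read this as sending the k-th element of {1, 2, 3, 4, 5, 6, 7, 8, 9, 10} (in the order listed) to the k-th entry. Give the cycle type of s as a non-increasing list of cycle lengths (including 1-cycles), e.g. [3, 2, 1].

The disjoint cycles are (1 10 4 8 2 5)(3)(6)(7 9), with lengths 6, 2, 1, 1 in non-increasing order.

[6, 2, 1, 1]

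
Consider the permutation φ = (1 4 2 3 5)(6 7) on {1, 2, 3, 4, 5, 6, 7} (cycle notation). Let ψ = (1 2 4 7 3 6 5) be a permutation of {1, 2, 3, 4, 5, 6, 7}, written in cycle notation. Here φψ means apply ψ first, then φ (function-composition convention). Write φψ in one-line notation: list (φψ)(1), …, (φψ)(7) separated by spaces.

(φψ)(x) = φ(ψ(x)). Computing each image: φ(ψ(1)) = φ(2) = 3, φ(ψ(2)) = φ(4) = 2, φ(ψ(3)) = φ(6) = 7, φ(ψ(4)) = φ(7) = 6, φ(ψ(5)) = φ(1) = 4, φ(ψ(6)) = φ(5) = 1, φ(ψ(7)) = φ(3) = 5.
Hence φψ = [3 2 7 6 4 1 5].

3 2 7 6 4 1 5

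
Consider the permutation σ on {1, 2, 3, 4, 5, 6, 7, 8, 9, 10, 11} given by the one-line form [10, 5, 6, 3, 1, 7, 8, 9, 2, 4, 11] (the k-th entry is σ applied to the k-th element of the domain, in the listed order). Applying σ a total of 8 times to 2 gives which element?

8

Tracing 2 → 5 → … returns to 2 after 10 steps, so 2 lies in a 10-cycle (1 10 4 3 6 7 8 9 2 5).
Stepping 8 places around the cycle: 2 → 5 → 1 → 10 → 4 → 3 → 6 → 7 → 8.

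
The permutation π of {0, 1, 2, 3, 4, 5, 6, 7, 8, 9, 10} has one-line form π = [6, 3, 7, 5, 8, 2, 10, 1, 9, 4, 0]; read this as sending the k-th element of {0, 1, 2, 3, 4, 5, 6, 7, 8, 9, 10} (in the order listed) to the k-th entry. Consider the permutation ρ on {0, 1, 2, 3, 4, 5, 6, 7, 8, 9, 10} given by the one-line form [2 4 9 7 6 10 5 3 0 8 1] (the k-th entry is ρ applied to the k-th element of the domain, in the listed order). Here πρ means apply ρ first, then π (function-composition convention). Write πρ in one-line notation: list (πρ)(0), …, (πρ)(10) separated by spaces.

7 8 4 1 10 0 2 5 6 9 3

For each element, apply ρ then π: 0 → 2 → 7; 1 → 4 → 8; 2 → 9 → 4; 3 → 7 → 1; 4 → 6 → 10; 5 → 10 → 0; 6 → 5 → 2; 7 → 3 → 5; 8 → 0 → 6; 9 → 8 → 9; 10 → 1 → 3.
So πρ in one-line form is 7 8 4 1 10 0 2 5 6 9 3.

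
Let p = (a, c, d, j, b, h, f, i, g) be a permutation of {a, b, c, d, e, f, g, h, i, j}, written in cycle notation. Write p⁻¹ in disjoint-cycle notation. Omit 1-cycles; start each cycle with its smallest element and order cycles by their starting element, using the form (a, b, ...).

(a, g, i, f, h, b, j, d, c)

Inverting a permutation written in cycle notation just reverses the order within every cycle.
After reversing and putting each cycle's least element first, p⁻¹ = (a, g, i, f, h, b, j, d, c).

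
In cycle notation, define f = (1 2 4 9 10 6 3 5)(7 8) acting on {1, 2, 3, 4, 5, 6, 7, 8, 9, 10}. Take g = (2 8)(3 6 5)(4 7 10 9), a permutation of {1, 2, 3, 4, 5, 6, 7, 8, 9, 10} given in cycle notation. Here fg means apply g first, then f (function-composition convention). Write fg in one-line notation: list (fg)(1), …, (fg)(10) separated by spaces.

(fg)(x) = f(g(x)). Computing each image: f(g(1)) = f(1) = 2, f(g(2)) = f(8) = 7, f(g(3)) = f(6) = 3, f(g(4)) = f(7) = 8, f(g(5)) = f(3) = 5, f(g(6)) = f(5) = 1, f(g(7)) = f(10) = 6, f(g(8)) = f(2) = 4, f(g(9)) = f(4) = 9, f(g(10)) = f(9) = 10.
Hence fg = [2 7 3 8 5 1 6 4 9 10].

2 7 3 8 5 1 6 4 9 10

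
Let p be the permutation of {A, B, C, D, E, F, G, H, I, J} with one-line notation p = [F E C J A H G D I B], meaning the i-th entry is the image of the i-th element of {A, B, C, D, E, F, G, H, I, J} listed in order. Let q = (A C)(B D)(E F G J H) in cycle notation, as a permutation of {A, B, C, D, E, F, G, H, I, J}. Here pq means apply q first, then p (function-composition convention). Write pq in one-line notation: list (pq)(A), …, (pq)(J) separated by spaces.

(pq)(x) = p(q(x)). Computing each image: p(q(A)) = p(C) = C, p(q(B)) = p(D) = J, p(q(C)) = p(A) = F, p(q(D)) = p(B) = E, p(q(E)) = p(F) = H, p(q(F)) = p(G) = G, p(q(G)) = p(J) = B, p(q(H)) = p(E) = A, p(q(I)) = p(I) = I, p(q(J)) = p(H) = D.
Hence pq = [C J F E H G B A I D].

C J F E H G B A I D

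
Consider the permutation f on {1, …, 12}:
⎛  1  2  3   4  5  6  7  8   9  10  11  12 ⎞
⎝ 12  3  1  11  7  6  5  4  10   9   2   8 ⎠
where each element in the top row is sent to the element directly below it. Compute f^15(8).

4

Tracing 8 → 4 → … returns to 8 after 7 steps, so 8 lies in a 7-cycle (1 12 8 4 11 2 3).
On a 7-cycle, f^7 is the identity, so f^15 = f^1 there (15 ≡ 1 mod 7).
Advancing 1 step from 8: 8 → 4.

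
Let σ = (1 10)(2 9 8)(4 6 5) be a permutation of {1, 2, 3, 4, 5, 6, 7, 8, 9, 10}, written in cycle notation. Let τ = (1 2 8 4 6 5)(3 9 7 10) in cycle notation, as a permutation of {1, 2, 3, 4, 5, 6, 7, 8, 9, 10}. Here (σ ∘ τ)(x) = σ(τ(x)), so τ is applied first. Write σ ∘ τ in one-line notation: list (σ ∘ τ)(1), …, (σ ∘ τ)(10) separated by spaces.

(σ ∘ τ)(x) = σ(τ(x)). Computing each image: σ(τ(1)) = σ(2) = 9, σ(τ(2)) = σ(8) = 2, σ(τ(3)) = σ(9) = 8, σ(τ(4)) = σ(6) = 5, σ(τ(5)) = σ(1) = 10, σ(τ(6)) = σ(5) = 4, σ(τ(7)) = σ(10) = 1, σ(τ(8)) = σ(4) = 6, σ(τ(9)) = σ(7) = 7, σ(τ(10)) = σ(3) = 3.
Hence σ ∘ τ = [9 2 8 5 10 4 1 6 7 3].

9 2 8 5 10 4 1 6 7 3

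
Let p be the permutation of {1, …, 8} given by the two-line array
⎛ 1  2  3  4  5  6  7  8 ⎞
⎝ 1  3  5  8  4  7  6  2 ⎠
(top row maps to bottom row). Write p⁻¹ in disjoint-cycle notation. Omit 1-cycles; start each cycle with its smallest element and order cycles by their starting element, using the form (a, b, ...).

(2, 8, 4, 5, 3)(6, 7)

First write p in disjoint cycles: (2, 3, 5, 4, 8)(6, 7).
The inverse reverses every cycle; in canonical form, p⁻¹ = (2, 8, 4, 5, 3)(6, 7).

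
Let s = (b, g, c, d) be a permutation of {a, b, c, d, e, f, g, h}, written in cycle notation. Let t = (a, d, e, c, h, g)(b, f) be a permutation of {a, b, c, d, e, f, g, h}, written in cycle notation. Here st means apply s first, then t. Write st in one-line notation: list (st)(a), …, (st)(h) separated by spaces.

For each element, apply s then t: a → a → d; b → g → a; c → d → e; d → b → f; e → e → c; f → f → b; g → c → h; h → h → g.
Collecting the images, st = [d a e f c b h g].

d a e f c b h g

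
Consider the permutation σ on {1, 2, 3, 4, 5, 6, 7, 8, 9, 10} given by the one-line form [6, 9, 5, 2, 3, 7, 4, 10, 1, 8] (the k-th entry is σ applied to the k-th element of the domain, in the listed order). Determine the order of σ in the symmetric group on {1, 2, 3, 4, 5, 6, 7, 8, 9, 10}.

The disjoint-cycle form of σ has cycle lengths 6, 2, 2.
Since disjoint cycles commute, ord(σ) = lcm(6, 2, 2) = 6.

6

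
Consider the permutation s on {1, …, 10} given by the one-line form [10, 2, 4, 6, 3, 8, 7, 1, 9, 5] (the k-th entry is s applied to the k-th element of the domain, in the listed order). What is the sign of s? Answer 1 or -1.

In disjoint-cycle form the cycle lengths are 7, 1, 1, 1.
A cycle is odd iff its length is even; s has 0 even-length cycles, so sgn(s) = (−1)^0 and s is even.

1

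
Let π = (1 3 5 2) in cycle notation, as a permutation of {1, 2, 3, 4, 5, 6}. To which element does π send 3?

5

3 appears in (1 3 5 2); the next entry (wrapping around) is 5.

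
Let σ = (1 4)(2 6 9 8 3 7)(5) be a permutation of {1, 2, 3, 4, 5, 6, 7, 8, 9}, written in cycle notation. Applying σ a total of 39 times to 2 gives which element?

8

2 lies in the 6-cycle (2 6 9 8 3 7).
On a 6-cycle, σ^6 is the identity, so σ^39 = σ^3 there (39 ≡ 3 mod 6).
Stepping 3 places around the cycle: 2 → 6 → 9 → 8.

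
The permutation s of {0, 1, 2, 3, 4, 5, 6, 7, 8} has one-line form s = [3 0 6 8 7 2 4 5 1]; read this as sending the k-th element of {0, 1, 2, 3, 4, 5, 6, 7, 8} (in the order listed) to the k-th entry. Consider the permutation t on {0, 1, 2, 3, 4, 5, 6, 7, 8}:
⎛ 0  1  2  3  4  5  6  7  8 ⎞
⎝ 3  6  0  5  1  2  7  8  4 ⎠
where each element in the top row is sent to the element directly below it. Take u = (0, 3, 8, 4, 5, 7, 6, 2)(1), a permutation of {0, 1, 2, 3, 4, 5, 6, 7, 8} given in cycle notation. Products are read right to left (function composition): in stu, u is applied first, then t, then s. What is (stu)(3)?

Apply the permutations in order: u(3) = 8, then t(8) = 4, then s(4) = 7. So (stu)(3) = 7.

7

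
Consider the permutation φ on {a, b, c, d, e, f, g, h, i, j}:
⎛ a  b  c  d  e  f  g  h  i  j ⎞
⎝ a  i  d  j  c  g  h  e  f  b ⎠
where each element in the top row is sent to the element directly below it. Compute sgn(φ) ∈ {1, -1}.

1

In disjoint-cycle form the cycle lengths are 9, 1.
A cycle of length ℓ contributes ℓ−1 transpositions, so φ is a product of 8 transpositions — even.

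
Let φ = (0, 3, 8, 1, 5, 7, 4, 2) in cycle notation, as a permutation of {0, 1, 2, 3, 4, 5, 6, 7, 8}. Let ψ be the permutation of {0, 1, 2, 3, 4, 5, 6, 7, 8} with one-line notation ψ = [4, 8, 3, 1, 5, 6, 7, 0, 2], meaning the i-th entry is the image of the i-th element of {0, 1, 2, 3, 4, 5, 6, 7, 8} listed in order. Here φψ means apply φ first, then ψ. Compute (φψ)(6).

7

(φψ)(6) = ψ(φ(6)). φ(6) = 6, then ψ(6) = 7. So (φψ)(6) = 7.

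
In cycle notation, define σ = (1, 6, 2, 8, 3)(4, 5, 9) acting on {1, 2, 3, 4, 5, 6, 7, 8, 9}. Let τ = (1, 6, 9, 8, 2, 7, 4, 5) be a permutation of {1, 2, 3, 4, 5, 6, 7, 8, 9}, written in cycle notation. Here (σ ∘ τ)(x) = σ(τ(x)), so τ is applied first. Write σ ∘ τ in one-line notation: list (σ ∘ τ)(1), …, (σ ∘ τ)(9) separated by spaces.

2 7 1 9 6 4 5 8 3

(σ ∘ τ)(x) = σ(τ(x)). Computing each image: σ(τ(1)) = σ(6) = 2, σ(τ(2)) = σ(7) = 7, σ(τ(3)) = σ(3) = 1, σ(τ(4)) = σ(5) = 9, σ(τ(5)) = σ(1) = 6, σ(τ(6)) = σ(9) = 4, σ(τ(7)) = σ(4) = 5, σ(τ(8)) = σ(2) = 8, σ(τ(9)) = σ(8) = 3.
Hence σ ∘ τ = [2 7 1 9 6 4 5 8 3].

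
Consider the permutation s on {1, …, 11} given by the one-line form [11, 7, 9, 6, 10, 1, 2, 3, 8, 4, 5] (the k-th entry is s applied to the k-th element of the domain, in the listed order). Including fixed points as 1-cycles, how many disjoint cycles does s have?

The cycle decomposition is (1 11 5 10 4 6)(2 7)(3 9 8), which has 3 cycles (counting 1-cycles).

3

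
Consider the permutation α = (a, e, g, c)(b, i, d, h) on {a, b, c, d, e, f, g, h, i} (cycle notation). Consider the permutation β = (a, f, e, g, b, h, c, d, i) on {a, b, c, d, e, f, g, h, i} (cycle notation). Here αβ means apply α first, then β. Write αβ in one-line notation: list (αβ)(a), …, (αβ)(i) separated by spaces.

g a f c b e d h i

For each element, apply α then β: a → e → g; b → i → a; c → a → f; d → h → c; e → g → b; f → f → e; g → c → d; h → b → h; i → d → i.
Collecting the images, αβ = [g a f c b e d h i].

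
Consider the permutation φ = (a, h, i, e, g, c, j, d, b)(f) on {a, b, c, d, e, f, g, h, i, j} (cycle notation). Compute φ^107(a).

a lies in the 9-cycle (a, h, i, e, g, c, j, d, b).
On a 9-cycle, φ^9 is the identity, so φ^107 = φ^8 there (107 ≡ 8 mod 9).
Advancing 8 steps from a: a → h → i → e → g → c → j → d → b.

b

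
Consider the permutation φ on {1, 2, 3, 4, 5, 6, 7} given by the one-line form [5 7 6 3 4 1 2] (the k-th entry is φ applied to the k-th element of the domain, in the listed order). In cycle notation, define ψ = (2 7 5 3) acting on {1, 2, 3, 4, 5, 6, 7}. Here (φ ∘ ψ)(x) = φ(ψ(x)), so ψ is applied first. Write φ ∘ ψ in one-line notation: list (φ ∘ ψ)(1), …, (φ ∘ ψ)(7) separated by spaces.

For each element, apply ψ then φ: 1 → 1 → 5; 2 → 7 → 2; 3 → 2 → 7; 4 → 4 → 3; 5 → 3 → 6; 6 → 6 → 1; 7 → 5 → 4.
Collecting the images, φ ∘ ψ = [5 2 7 3 6 1 4].

5 2 7 3 6 1 4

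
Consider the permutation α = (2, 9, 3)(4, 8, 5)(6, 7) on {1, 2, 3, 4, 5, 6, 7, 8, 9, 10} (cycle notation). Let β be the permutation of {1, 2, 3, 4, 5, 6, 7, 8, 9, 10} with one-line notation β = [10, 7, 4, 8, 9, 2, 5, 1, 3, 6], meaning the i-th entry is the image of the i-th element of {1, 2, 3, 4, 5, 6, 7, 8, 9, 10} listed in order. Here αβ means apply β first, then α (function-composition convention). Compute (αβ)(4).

5

First apply β: β(4) = 8, then α(8) = 5. Thus (αβ)(4) = 5.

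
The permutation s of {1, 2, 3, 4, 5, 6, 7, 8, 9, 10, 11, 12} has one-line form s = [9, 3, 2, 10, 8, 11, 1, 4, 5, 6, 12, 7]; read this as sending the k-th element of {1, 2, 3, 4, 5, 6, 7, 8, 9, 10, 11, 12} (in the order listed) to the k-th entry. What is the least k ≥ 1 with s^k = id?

10

Decomposing into disjoint cycles gives cycle lengths 10, 2.
Since disjoint cycles commute, ord(s) = lcm(10, 2) = 10.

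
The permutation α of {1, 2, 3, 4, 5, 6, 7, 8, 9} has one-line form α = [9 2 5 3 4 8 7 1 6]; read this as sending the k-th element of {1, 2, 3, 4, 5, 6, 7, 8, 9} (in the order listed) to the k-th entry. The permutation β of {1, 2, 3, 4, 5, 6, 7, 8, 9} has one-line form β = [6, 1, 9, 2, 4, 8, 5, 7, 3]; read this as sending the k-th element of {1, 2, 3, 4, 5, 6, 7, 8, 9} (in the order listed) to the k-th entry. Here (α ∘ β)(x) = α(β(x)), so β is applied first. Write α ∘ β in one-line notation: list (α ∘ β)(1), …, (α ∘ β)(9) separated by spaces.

8 9 6 2 3 1 4 7 5

Chase each element through β then α: 1 → 6 → 8; 2 → 1 → 9; 3 → 9 → 6; 4 → 2 → 2; 5 → 4 → 3; 6 → 8 → 1; 7 → 5 → 4; 8 → 7 → 7; 9 → 3 → 5.
Collecting the images, α ∘ β = [8 9 6 2 3 1 4 7 5].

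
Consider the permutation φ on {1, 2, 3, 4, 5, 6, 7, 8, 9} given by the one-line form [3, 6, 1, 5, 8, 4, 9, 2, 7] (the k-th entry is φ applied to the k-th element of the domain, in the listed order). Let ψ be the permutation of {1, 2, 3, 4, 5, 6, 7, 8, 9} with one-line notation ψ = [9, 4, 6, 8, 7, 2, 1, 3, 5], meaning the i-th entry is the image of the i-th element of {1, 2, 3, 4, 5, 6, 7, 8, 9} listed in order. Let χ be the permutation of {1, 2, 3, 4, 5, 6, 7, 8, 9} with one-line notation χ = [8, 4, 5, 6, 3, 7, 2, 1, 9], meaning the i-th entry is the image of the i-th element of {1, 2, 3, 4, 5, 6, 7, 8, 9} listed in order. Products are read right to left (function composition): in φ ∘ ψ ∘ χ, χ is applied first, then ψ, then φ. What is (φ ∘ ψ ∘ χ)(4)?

Chase 4: χ(4) = 6; ψ(6) = 2; φ(2) = 6. Hence (φ ∘ ψ ∘ χ)(4) = 6.

6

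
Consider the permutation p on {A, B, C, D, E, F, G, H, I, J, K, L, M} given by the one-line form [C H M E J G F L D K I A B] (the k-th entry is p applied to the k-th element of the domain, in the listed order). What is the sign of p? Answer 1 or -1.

1

In disjoint-cycle form the cycle lengths are 6, 5, 2.
A cycle of length ℓ contributes ℓ−1 transpositions, so p is a product of 5 + 4 + 1 = 10 transpositions — even.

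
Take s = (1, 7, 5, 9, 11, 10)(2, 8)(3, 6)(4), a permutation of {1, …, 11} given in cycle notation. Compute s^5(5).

7

5 lies in the 6-cycle (1, 7, 5, 9, 11, 10).
Advancing 5 steps from 5: 5 → 9 → 11 → 10 → 1 → 7.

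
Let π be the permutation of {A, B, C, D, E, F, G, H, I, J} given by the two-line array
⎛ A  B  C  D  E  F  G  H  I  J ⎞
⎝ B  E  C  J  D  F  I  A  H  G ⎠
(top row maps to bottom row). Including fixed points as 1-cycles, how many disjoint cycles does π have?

3

The cycle decomposition is (A, B, E, D, J, G, I, H)(C)(F), which has 3 cycles (counting 1-cycles).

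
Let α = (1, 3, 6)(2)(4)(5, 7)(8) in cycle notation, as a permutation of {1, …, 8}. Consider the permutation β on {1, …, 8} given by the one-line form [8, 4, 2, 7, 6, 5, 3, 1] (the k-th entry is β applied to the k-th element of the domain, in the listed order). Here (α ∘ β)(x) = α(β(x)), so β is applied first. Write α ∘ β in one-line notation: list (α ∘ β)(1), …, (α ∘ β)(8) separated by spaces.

8 4 2 5 1 7 6 3

For each element, apply β then α: 1 → 8 → 8; 2 → 4 → 4; 3 → 2 → 2; 4 → 7 → 5; 5 → 6 → 1; 6 → 5 → 7; 7 → 3 → 6; 8 → 1 → 3.
Collecting the images, α ∘ β = [8 4 2 5 1 7 6 3].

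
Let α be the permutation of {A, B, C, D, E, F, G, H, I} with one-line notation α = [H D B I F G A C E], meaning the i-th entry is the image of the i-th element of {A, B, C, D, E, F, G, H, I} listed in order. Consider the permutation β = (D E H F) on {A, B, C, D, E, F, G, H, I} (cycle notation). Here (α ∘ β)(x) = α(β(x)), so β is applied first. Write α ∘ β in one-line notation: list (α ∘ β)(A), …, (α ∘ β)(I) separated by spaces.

Chase each element through β then α: A → A → H; B → B → D; C → C → B; D → E → F; E → H → C; F → D → I; G → G → A; H → F → G; I → I → E.
Collecting the images, α ∘ β = [H D B F C I A G E].

H D B F C I A G E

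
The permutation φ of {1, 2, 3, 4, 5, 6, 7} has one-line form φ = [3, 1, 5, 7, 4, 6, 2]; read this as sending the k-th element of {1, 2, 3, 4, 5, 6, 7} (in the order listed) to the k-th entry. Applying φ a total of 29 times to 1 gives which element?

Tracing 1 → 3 → … returns to 1 after 6 steps, so 1 lies in a 6-cycle (1, 3, 5, 4, 7, 2).
Since the cycle has length 6, φ^29 acts on it the same as φ^5 (29 mod 6 = 5).
Advancing 5 steps from 1: 1 → 3 → 5 → 4 → 7 → 2.

2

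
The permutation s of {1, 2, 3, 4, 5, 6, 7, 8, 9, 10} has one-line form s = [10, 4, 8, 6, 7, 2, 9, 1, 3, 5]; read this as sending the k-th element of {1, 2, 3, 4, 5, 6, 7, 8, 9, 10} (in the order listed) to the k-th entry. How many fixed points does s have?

No element satisfies s(x) = x, so there are 0 fixed points.

0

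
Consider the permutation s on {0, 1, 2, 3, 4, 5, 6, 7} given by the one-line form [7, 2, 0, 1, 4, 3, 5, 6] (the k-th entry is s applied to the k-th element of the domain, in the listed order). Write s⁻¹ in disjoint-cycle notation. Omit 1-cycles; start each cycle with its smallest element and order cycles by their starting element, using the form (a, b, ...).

The cycle decomposition of s is (0, 7, 6, 5, 3, 1, 2).
Reversing each cycle (and rotating so the smallest element leads) gives s⁻¹ = (0, 2, 1, 3, 5, 6, 7).

(0, 2, 1, 3, 5, 6, 7)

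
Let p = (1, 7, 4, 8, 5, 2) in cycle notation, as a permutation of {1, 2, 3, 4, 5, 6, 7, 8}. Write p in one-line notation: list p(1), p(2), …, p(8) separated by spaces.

7 1 3 8 2 6 4 5

Image by image: 1↦7, 2↦1, 3↦3, 4↦8, 5↦2, 6↦6, 7↦4, 8↦5.
So the one-line form is 7 1 3 8 2 6 4 5.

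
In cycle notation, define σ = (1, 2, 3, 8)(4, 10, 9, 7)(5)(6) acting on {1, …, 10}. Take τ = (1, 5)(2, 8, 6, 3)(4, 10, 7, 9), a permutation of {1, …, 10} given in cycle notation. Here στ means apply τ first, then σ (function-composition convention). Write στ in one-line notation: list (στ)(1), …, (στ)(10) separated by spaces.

(στ)(x) = σ(τ(x)). Computing each image: σ(τ(1)) = σ(5) = 5, σ(τ(2)) = σ(8) = 1, σ(τ(3)) = σ(2) = 3, σ(τ(4)) = σ(10) = 9, σ(τ(5)) = σ(1) = 2, σ(τ(6)) = σ(3) = 8, σ(τ(7)) = σ(9) = 7, σ(τ(8)) = σ(6) = 6, σ(τ(9)) = σ(4) = 10, σ(τ(10)) = σ(7) = 4.
Hence στ = [5 1 3 9 2 8 7 6 10 4].

5 1 3 9 2 8 7 6 10 4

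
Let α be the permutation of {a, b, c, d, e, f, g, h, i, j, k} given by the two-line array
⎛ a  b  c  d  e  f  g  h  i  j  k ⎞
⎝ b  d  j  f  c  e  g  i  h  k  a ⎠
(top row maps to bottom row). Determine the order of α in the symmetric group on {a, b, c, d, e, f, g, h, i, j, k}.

8

The disjoint-cycle form of α has cycle lengths 8, 2, 1.
Since disjoint cycles commute, ord(α) = lcm(8, 2) = 8.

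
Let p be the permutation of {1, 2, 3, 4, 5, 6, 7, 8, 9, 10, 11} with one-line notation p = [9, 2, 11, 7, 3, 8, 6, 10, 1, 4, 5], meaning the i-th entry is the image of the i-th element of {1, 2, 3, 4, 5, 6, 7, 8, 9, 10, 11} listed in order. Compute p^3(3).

Tracing 3 → 11 → … returns to 3 after 3 steps, so 3 lies in a 3-cycle (3 11 5).
On a 3-cycle, p^3 is the identity, so p^3 = p^0 there (3 ≡ 0 mod 3).
So p^3(3) = 3.

3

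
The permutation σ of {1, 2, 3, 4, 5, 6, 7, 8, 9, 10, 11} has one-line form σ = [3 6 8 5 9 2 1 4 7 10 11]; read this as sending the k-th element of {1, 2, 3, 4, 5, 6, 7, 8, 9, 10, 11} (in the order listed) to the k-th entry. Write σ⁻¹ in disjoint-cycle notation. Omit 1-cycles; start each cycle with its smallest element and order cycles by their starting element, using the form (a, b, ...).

(1, 7, 9, 5, 4, 8, 3)(2, 6)

The cycle decomposition of σ is (1, 3, 8, 4, 5, 9, 7)(2, 6).
The inverse reverses every cycle; in canonical form, σ⁻¹ = (1, 7, 9, 5, 4, 8, 3)(2, 6).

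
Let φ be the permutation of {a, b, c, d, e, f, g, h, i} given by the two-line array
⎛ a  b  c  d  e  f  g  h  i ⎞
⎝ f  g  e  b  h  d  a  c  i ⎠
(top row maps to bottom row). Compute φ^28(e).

h

Tracing e → h → … returns to e after 3 steps, so e lies in a 3-cycle (c e h).
Powers repeat with period 3 on this cycle, and 28 mod 3 = 1, so φ^28(e) = φ^1(e).
Stepping 1 place around the cycle: e → h.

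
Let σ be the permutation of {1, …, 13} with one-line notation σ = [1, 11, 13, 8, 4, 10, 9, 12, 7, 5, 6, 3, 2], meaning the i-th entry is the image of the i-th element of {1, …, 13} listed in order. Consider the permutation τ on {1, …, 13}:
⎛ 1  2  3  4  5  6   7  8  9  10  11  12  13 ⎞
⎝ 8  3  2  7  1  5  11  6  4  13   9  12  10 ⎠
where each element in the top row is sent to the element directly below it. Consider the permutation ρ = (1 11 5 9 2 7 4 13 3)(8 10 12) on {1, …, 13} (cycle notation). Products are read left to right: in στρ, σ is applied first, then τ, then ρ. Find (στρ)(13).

Chase 13: σ(13) = 2; τ(2) = 3; ρ(3) = 1. Hence (στρ)(13) = 1.

1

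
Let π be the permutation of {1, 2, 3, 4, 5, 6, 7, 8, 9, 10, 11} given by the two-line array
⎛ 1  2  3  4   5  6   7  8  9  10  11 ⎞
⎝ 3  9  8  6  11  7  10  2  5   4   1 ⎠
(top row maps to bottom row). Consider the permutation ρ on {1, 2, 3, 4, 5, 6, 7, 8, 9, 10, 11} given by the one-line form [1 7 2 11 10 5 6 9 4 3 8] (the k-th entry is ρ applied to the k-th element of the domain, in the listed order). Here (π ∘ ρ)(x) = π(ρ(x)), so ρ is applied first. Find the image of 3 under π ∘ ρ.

ρ(3) = 2, then π(2) = 9; composing gives (π ∘ ρ)(3) = 9.

9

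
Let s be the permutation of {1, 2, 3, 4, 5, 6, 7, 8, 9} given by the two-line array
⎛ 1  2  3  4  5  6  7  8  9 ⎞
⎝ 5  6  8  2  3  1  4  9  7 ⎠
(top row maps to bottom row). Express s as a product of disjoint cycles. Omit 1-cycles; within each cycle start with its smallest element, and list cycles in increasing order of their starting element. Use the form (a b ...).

(1 5 3 8 9 7 4 2 6)

From 1: 1 → 5 → 3 → 8 → 9 → 7 → 4 → 2 → 6 → 1, closing the cycle (1 5 3 8 9 7 4 2 6).
Repeating from the next unused element and collecting all non-trivial cycles gives (1 5 3 8 9 7 4 2 6).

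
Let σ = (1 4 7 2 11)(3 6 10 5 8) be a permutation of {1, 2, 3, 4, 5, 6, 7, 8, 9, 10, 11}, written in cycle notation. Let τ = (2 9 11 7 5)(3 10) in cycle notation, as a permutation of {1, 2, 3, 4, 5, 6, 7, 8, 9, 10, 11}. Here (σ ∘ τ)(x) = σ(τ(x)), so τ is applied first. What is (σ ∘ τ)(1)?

4

(σ ∘ τ)(1) = σ(τ(1)). τ(1) = 1, then σ(1) = 4. So (σ ∘ τ)(1) = 4.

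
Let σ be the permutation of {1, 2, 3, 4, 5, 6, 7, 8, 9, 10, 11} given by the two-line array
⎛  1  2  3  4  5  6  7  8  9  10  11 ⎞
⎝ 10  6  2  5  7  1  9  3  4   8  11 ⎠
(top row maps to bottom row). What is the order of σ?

Writing σ as disjoint cycles, the cycle lengths are 6, 4, 1.
The order is lcm(6, 4) = 12.

12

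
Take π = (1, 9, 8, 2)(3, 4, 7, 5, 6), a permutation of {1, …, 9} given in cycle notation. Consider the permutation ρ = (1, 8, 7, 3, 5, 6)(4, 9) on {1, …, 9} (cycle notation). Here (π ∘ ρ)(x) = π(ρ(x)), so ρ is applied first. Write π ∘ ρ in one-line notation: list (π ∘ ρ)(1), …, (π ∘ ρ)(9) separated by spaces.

(π ∘ ρ)(x) = π(ρ(x)). Computing each image: π(ρ(1)) = π(8) = 2, π(ρ(2)) = π(2) = 1, π(ρ(3)) = π(5) = 6, π(ρ(4)) = π(9) = 8, π(ρ(5)) = π(6) = 3, π(ρ(6)) = π(1) = 9, π(ρ(7)) = π(3) = 4, π(ρ(8)) = π(7) = 5, π(ρ(9)) = π(4) = 7.
Hence π ∘ ρ = [2 1 6 8 3 9 4 5 7].

2 1 6 8 3 9 4 5 7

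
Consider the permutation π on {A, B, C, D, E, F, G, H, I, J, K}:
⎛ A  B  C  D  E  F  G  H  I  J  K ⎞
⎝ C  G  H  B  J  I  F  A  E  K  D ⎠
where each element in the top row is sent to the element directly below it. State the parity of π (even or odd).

In disjoint-cycle form the cycle lengths are 8, 3.
A cycle of length ℓ contributes ℓ−1 transpositions, so π is a product of 7 + 2 = 9 transpositions — odd.

odd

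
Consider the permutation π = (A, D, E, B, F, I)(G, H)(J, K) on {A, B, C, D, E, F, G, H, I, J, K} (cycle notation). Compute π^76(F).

E

F lies in the 6-cycle (A, D, E, B, F, I).
Powers repeat with period 6 on this cycle, and 76 mod 6 = 4, so π^76(F) = π^4(F).
Advancing 4 steps from F: F → I → A → D → E.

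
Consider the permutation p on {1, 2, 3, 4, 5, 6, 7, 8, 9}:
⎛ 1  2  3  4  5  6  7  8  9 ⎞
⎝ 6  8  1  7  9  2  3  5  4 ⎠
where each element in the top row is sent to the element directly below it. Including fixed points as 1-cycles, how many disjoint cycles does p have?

The cycle decomposition is (1, 6, 2, 8, 5, 9, 4, 7, 3), which has 1 cycle (counting 1-cycles).

1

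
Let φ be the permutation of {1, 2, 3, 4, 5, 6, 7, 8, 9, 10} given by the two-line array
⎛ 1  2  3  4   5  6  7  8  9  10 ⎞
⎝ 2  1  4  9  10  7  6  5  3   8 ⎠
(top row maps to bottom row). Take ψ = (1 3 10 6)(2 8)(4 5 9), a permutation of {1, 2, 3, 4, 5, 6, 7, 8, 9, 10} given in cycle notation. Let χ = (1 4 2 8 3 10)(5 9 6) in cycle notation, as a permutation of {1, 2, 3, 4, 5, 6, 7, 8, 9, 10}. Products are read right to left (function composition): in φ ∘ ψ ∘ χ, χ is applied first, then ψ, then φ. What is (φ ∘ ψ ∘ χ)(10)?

4

Apply the permutations in order: χ(10) = 1, then ψ(1) = 3, then φ(3) = 4. So (φ ∘ ψ ∘ χ)(10) = 4.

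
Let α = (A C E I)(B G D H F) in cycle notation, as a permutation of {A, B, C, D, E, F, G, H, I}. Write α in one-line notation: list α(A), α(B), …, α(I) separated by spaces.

C G E H I B D F A

Each element maps to the next entry in its cycle (wrapping to the front): A↦C, B↦G, C↦E, D↦H, E↦I, F↦B, G↦D, H↦F, I↦A.
So the one-line form is C G E H I B D F A.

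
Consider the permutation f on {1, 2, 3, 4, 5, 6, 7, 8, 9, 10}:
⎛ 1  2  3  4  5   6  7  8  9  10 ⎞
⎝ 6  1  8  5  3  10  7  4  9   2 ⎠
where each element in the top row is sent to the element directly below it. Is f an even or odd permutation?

In disjoint-cycle form the cycle lengths are 4, 4, 1, 1.
A cycle of length ℓ contributes ℓ−1 transpositions, so f is a product of 3 + 3 = 6 transpositions — even.

even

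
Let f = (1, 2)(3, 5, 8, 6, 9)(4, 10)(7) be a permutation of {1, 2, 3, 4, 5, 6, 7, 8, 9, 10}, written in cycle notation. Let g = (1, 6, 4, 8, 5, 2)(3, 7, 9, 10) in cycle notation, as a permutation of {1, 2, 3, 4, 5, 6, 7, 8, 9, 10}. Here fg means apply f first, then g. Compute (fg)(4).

(fg)(4) = g(f(4)). f(4) = 10, then g(10) = 3. So (fg)(4) = 3.

3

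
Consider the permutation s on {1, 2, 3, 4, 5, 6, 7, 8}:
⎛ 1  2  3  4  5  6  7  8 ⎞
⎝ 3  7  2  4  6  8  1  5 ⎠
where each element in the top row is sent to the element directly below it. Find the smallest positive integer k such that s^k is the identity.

The disjoint-cycle form of s has cycle lengths 4, 3, 1.
Since disjoint cycles commute, ord(s) = lcm(4, 3) = 12.

12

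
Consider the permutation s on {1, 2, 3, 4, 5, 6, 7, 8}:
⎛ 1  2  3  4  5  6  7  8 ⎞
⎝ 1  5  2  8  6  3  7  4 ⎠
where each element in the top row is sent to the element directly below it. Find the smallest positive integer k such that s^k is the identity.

Writing s as disjoint cycles, the cycle lengths are 4, 2, 1, 1.
The order is lcm(4, 2) = 4.

4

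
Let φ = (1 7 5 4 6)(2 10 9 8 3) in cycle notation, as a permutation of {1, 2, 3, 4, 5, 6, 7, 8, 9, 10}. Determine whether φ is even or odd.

The cycle lengths are 5, 5.
A cycle of length ℓ contributes ℓ−1 transpositions, so φ is a product of 4 + 4 = 8 transpositions — even.

even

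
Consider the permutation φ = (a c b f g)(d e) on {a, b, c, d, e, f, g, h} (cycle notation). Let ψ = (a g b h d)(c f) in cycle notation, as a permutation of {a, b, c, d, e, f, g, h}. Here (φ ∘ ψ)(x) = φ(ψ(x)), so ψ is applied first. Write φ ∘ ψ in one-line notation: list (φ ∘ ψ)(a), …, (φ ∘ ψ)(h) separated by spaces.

a h g c d b f e

Chase each element through ψ then φ: a → g → a; b → h → h; c → f → g; d → a → c; e → e → d; f → c → b; g → b → f; h → d → e.
Collecting the images, φ ∘ ψ = [a h g c d b f e].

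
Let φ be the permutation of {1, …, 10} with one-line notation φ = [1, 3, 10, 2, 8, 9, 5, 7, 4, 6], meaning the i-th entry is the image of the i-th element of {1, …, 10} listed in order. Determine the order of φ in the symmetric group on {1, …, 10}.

Writing φ as disjoint cycles, the cycle lengths are 6, 3, 1.
The order of φ is the least common multiple of its cycle lengths: lcm(6, 3) = 6.

6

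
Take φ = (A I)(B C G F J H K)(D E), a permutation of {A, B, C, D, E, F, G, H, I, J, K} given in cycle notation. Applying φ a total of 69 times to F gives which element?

F lies in the 7-cycle (B C G F J H K).
Powers repeat with period 7 on this cycle, and 69 mod 7 = 6, so φ^69(F) = φ^6(F).
Stepping 6 places around the cycle: F → J → H → K → B → C → G.

G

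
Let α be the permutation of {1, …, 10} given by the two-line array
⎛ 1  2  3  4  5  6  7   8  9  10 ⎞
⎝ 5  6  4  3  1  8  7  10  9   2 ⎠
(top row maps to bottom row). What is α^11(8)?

6

Tracing 8 → 10 → … returns to 8 after 4 steps, so 8 lies in a 4-cycle (2, 6, 8, 10).
On a 4-cycle, α^4 is the identity, so α^11 = α^3 there (11 ≡ 3 mod 4).
Advancing 3 steps from 8: 8 → 10 → 2 → 6.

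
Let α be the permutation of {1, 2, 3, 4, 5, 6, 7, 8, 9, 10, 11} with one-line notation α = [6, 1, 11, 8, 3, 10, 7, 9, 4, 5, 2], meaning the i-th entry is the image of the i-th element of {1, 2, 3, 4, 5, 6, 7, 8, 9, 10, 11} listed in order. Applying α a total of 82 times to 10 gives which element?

Tracing 10 → 5 → … returns to 10 after 7 steps, so 10 lies in a 7-cycle (1, 6, 10, 5, 3, 11, 2).
On a 7-cycle, α^7 is the identity, so α^82 = α^5 there (82 ≡ 5 mod 7).
Advancing 5 steps from 10: 10 → 5 → 3 → 11 → 2 → 1.

1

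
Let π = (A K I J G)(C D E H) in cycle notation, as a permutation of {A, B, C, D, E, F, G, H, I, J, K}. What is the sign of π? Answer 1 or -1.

-1

The cycle lengths are 5, 4, 1, 1.
A cycle of length ℓ contributes ℓ−1 transpositions, so π is a product of 4 + 3 = 7 transpositions — odd.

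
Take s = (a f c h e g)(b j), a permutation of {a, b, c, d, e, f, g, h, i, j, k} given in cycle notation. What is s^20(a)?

a lies in the 6-cycle (a f c h e g).
On a 6-cycle, s^6 is the identity, so s^20 = s^2 there (20 ≡ 2 mod 6).
Advancing 2 steps from a: a → f → c.

c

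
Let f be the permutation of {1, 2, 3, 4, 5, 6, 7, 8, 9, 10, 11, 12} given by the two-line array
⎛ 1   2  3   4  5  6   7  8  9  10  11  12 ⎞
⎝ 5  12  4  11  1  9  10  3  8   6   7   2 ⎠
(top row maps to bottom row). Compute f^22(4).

Tracing 4 → 11 → … returns to 4 after 8 steps, so 4 lies in an 8-cycle (3 4 11 7 10 6 9 8).
Since the cycle has length 8, f^22 acts on it the same as f^6 (22 mod 8 = 6).
Advancing 6 steps from 4: 4 → 11 → 7 → 10 → 6 → 9 → 8.

8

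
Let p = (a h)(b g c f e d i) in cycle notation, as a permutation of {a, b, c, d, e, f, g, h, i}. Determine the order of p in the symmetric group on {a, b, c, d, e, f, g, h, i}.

14

The disjoint cycles have lengths 7, 2.
The order is lcm(7, 2) = 14.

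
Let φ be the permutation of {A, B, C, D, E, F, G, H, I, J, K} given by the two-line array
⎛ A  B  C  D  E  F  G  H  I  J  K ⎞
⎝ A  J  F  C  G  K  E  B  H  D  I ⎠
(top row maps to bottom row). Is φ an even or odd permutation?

In disjoint-cycle form the cycle lengths are 8, 2, 1.
A cycle of length ℓ contributes ℓ−1 transpositions, so φ is a product of 7 + 1 = 8 transpositions — even.

even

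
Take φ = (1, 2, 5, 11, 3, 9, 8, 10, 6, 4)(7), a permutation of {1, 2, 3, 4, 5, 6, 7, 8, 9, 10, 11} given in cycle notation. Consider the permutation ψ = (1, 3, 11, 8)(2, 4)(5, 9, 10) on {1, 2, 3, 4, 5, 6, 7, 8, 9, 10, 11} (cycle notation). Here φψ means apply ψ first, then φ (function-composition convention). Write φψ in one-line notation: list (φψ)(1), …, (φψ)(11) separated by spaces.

(φψ)(x) = φ(ψ(x)). Computing each image: φ(ψ(1)) = φ(3) = 9, φ(ψ(2)) = φ(4) = 1, φ(ψ(3)) = φ(11) = 3, φ(ψ(4)) = φ(2) = 5, φ(ψ(5)) = φ(9) = 8, φ(ψ(6)) = φ(6) = 4, φ(ψ(7)) = φ(7) = 7, φ(ψ(8)) = φ(1) = 2, φ(ψ(9)) = φ(10) = 6, φ(ψ(10)) = φ(5) = 11, φ(ψ(11)) = φ(8) = 10.
Hence φψ = [9 1 3 5 8 4 7 2 6 11 10].

9 1 3 5 8 4 7 2 6 11 10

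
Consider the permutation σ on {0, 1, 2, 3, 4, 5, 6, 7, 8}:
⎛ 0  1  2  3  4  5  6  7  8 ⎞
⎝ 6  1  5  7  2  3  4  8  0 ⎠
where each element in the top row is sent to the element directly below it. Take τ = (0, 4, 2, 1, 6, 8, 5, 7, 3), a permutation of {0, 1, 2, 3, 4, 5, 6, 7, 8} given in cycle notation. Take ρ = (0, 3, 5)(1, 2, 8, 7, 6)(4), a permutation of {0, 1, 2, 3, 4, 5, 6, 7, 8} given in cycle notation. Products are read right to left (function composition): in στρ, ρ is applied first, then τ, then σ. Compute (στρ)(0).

6

Chase 0: ρ(0) = 3; τ(3) = 0; σ(0) = 6. Hence (στρ)(0) = 6.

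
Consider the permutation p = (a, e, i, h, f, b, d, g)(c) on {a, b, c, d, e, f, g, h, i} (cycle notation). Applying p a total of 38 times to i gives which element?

a

i lies in the 8-cycle (a, e, i, h, f, b, d, g).
Powers repeat with period 8 on this cycle, and 38 mod 8 = 6, so p^38(i) = p^6(i).
Stepping 6 places around the cycle: i → h → f → b → d → g → a.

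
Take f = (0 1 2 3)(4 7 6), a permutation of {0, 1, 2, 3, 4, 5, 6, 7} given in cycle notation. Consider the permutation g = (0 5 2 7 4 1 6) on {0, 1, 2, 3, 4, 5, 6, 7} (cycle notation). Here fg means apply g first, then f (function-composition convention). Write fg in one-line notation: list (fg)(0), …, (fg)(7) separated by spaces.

5 4 6 0 2 3 1 7

(fg)(x) = f(g(x)). Computing each image: f(g(0)) = f(5) = 5, f(g(1)) = f(6) = 4, f(g(2)) = f(7) = 6, f(g(3)) = f(3) = 0, f(g(4)) = f(1) = 2, f(g(5)) = f(2) = 3, f(g(6)) = f(0) = 1, f(g(7)) = f(4) = 7.
Hence fg = [5 4 6 0 2 3 1 7].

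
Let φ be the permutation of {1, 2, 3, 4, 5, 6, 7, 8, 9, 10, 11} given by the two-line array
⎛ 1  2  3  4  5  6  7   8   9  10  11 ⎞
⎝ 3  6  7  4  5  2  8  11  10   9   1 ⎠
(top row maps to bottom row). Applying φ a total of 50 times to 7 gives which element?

Tracing 7 → 8 → … returns to 7 after 5 steps, so 7 lies in a 5-cycle (1 3 7 8 11).
Powers repeat with period 5 on this cycle, and 50 mod 5 = 0, so φ^50(7) = φ^0(7).
So φ^50(7) = 7.

7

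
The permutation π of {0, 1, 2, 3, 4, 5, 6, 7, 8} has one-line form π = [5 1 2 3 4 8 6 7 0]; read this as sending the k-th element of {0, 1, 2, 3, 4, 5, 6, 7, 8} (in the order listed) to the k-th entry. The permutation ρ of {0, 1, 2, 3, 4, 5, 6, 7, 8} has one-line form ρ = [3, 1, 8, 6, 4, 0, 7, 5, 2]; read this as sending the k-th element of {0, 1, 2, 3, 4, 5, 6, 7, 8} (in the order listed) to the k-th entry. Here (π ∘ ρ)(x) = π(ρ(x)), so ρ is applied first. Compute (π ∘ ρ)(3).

ρ(3) = 6, then π(6) = 6; composing gives (π ∘ ρ)(3) = 6.

6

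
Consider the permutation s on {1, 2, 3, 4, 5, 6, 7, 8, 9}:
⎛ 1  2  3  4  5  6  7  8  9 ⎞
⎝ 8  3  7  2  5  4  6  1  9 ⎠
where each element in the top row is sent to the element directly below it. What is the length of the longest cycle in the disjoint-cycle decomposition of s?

Decomposing into disjoint cycles gives (1 8)(2 3 7 6 4); the longest has length 5.

5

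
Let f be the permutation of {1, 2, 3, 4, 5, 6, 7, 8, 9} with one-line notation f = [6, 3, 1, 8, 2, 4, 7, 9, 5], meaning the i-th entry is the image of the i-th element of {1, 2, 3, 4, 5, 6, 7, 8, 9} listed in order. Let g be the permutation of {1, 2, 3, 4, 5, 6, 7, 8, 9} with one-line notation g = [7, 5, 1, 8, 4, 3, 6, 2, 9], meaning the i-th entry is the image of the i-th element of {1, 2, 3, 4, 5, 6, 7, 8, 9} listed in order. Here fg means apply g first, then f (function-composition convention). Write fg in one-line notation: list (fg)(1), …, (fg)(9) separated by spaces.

(fg)(x) = f(g(x)). Computing each image: f(g(1)) = f(7) = 7, f(g(2)) = f(5) = 2, f(g(3)) = f(1) = 6, f(g(4)) = f(8) = 9, f(g(5)) = f(4) = 8, f(g(6)) = f(3) = 1, f(g(7)) = f(6) = 4, f(g(8)) = f(2) = 3, f(g(9)) = f(9) = 5.
Hence fg = [7 2 6 9 8 1 4 3 5].

7 2 6 9 8 1 4 3 5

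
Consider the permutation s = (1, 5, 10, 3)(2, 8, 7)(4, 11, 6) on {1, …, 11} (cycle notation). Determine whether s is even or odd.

odd

The cycle lengths are 4, 3, 3, 1.
A cycle of length ℓ contributes ℓ−1 transpositions, so s is a product of 3 + 2 + 2 = 7 transpositions — odd.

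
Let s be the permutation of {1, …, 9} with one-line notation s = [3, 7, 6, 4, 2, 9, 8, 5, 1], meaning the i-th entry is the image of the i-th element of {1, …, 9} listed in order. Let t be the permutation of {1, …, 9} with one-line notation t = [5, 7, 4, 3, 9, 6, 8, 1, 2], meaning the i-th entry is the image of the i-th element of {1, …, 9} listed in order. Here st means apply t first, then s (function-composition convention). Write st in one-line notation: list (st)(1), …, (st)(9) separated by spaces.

2 8 4 6 1 9 5 3 7

Chase each element through t then s: 1 → 5 → 2; 2 → 7 → 8; 3 → 4 → 4; 4 → 3 → 6; 5 → 9 → 1; 6 → 6 → 9; 7 → 8 → 5; 8 → 1 → 3; 9 → 2 → 7.
So st in one-line form is 2 8 4 6 1 9 5 3 7.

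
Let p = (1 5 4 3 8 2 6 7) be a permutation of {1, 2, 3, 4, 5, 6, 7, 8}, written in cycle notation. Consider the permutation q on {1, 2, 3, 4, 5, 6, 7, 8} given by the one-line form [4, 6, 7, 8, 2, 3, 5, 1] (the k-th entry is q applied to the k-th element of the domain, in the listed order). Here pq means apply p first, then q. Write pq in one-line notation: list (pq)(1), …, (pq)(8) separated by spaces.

Chase each element through p then q: 1 → 5 → 2; 2 → 6 → 3; 3 → 8 → 1; 4 → 3 → 7; 5 → 4 → 8; 6 → 7 → 5; 7 → 1 → 4; 8 → 2 → 6.
So pq in one-line form is 2 3 1 7 8 5 4 6.

2 3 1 7 8 5 4 6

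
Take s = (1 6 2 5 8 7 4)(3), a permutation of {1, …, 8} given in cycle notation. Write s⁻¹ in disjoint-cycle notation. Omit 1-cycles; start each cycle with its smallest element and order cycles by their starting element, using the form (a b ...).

(1 4 7 8 5 2 6)

If s sends a → b within a cycle, s⁻¹ sends b → a; equivalently, reverse each cycle.
After reversing and putting each cycle's least element first, s⁻¹ = (1 4 7 8 5 2 6).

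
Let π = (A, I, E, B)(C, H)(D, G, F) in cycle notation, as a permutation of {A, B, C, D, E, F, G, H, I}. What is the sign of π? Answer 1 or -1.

The cycle lengths are 4, 3, 2.
A cycle is odd iff its length is even; π has 2 even-length cycles, so sgn(π) = (−1)^2 and π is even.

1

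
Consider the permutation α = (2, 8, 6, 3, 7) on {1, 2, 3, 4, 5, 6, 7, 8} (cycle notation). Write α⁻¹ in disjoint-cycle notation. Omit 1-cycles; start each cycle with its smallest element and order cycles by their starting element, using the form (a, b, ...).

The inverse reverses each cycle.
After reversing and putting each cycle's least element first, α⁻¹ = (2, 7, 3, 6, 8).

(2, 7, 3, 6, 8)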